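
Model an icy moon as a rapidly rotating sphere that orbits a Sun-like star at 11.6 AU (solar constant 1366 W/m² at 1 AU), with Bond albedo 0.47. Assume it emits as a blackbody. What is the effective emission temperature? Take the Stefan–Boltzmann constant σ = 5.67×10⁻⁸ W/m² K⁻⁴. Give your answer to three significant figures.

69.8 kelvin

By the inverse-square law, S = 1366/11.6² = 10.15 W/m².
Averaging over the sphere, the absorbed flux is S(1−α)/4 = 1.345 W/m².
Set σT⁴ = 1.345 → T = (1.345/σ)^(1/4) = 69.79 K.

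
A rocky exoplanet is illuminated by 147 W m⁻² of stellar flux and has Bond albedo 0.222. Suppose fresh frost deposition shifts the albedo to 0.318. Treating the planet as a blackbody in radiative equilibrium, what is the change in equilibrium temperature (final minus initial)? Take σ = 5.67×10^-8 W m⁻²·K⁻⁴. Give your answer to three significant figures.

-4.85 K

With α = 0.222, T₁ = 149.9 K.
After:  T₂ = [147.0·0.682/(4σ)]^(1/4) = 145.0 K.
Change: 145.0 − 149.9 = -4.853 K.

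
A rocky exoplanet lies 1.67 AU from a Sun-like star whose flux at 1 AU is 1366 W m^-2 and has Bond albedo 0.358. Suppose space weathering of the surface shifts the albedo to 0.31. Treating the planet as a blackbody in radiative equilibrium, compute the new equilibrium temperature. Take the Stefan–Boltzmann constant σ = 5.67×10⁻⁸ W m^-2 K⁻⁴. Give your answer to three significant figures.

196 K

By the inverse-square law, S = 1366/1.67² = 489.8 W m^-2.
New equilibrium: T₂ = [(1−0.31)·489.8/(4σ)]^(1/4) = 196.5 K.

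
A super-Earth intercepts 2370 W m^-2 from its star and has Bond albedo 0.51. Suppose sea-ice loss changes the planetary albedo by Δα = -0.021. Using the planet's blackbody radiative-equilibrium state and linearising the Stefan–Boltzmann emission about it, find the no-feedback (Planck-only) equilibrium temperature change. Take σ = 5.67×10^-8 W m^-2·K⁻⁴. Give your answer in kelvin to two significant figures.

The baseline emission temperature is T_e = 267.5 K.
TOA radiative forcing: ΔF = −S·Δα/4 = −2370·(-0.021)/4 = 12.44 W m^-2.
The Planck feedback parameter is 4σT_e³ = 4.341 W m^-2/K.
So ΔT₀ = 12.44/4.341 = 2.87 K.

2.9 kelvin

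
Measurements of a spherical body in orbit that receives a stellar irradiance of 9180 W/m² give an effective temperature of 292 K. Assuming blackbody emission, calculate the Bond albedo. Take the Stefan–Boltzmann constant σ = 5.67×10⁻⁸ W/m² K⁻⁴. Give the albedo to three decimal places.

0.820

From σT⁴ = S(1−α)/4 we invert for α: 1−α = 4σT⁴/S.
σT⁴ = 412.2 W/m², so 4σT⁴ = 1649 W/m².
1−α = 1649/9180 = 0.1796, so α = 0.8204.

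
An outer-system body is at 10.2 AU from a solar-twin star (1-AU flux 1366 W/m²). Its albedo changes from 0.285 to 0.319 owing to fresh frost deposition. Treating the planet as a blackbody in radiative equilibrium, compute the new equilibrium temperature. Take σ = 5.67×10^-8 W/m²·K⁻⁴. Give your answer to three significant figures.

79.2 kelvin

By the inverse-square law, S = 1366/10.2² = 13.13 W/m².
New equilibrium: T₂ = [(1−0.319)·13.13/(4σ)]^(1/4) = 79.24 K.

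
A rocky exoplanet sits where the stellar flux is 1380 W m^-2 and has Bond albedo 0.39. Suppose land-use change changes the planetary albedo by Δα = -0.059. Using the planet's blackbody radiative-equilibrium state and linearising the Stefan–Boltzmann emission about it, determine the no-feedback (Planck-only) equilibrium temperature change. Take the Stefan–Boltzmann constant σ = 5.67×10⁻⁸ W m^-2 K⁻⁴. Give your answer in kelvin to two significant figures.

The baseline emission temperature is T_e = 246.8 K.
The change in absorbed flux is Δ[S(1−α)/4] = −SΔα/4 = 20.36 W m^-2.
The Planck feedback parameter is 4σT_e³ = 3.410 W m^-2/K.
ΔT₀ = ΔF/λ_P = 20.36/3.410 = 5.97 K.

6.0 K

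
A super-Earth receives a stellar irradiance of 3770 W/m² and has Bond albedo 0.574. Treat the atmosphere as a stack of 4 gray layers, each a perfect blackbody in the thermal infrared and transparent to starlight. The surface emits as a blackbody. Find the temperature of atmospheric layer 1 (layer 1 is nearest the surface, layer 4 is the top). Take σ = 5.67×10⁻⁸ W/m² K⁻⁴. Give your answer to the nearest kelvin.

OLR = S(1−α)/4 = 401.5 W/m²; the top layer radiates at T_e = 290.1 K.
The net upward flux σT_e⁴ is constant between every pair of levels, so T_k⁴ = (N+1−k)T_e⁴.
T_1 = (4)^(1/4)·290.1 = 410.2 K.

410 kelvin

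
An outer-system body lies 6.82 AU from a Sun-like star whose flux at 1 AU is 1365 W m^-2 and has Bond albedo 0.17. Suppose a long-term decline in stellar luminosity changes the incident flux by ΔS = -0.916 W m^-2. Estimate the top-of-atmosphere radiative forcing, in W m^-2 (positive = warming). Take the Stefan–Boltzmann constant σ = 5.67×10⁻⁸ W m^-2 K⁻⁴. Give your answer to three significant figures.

By the inverse-square law, S = 1365/6.82² = 29.35 W m^-2.
TOA radiative forcing: ΔF = (1−α)ΔS/4 = 0.83·(-0.916)/4 = -0.1901 W m^-2.

-0.190 W m^-2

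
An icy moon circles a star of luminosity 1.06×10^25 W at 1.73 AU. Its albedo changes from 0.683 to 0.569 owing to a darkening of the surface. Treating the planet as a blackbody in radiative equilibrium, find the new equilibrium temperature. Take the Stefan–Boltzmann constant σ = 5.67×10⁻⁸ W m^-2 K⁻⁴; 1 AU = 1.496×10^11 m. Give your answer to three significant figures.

d = 1.73 × 1.496×10^11 m = 2.588×10^11 m.
Spreading L over a sphere of radius d: S = 1.06×10^25/(4π·2.59×10^11²) = 12.59 W m^-2.
T₂ = [S(1−α₂)/(4σ)]^(1/4) = [12.59·0.431/(4σ)]^(1/4) = 69.94 K.

69.9 K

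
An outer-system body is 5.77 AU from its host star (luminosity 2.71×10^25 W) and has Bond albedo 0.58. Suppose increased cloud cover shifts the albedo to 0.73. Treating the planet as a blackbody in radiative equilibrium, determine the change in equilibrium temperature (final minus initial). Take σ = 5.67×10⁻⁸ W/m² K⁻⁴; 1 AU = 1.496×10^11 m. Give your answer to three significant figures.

-5.03 K

Orbital distance: d = 5.77 AU = 8.632×10^11 m.
Flux at the orbit: S = L/(4πd²) = 2.71×10^25/(4π·(8.63×10^11)²) = 2.894 W/m².
With α = 0.58, T₁ = 48.12 K.
With α = 0.73, T₂ = 43.08 K.
ΔT = T₂ − T₁ = -5.032 K.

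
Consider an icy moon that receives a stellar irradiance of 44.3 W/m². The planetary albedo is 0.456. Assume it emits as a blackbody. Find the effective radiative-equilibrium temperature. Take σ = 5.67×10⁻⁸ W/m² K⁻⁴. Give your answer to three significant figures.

102 K

Averaging over the sphere, the absorbed flux is S(1−α)/4 = 6.025 W/m².
Balancing against σT⁴: T = (6.025/5.67×10⁻⁸)^(1/4) = 101.5 K.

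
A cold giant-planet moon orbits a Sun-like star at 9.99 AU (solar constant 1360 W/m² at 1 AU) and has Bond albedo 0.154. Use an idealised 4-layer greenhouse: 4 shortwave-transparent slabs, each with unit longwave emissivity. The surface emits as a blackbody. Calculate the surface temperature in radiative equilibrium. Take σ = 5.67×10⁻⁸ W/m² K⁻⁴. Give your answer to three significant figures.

Irradiance scales as 1/d², so S = 1360 W/m² × (1/9.99)² = 13.63 W/m².
OLR = S(1−α)/4 = 2.882 W/m²; the top layer radiates at T_e = 84.44 K.
With N = 4 opaque layers, T_s = (N+1)^(1/4)·T_e = 5^(1/4)·84.44 = 126.3 K.

126 K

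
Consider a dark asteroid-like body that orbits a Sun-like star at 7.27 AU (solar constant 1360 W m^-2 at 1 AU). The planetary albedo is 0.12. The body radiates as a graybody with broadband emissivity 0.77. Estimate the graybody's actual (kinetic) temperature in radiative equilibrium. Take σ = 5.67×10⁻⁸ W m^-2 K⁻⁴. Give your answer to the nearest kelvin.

Flux at the orbit: S = 1360/(7.27)² = 25.73 W m^-2.
Averaging over the sphere, the absorbed flux is S(1−α)/4 = 5.661 W m^-2.
Radiative balance εσT⁴ = 5.661 gives T = [5.661/(0.77·σ)]^(1/4) = 106.7 K.

107 kelvin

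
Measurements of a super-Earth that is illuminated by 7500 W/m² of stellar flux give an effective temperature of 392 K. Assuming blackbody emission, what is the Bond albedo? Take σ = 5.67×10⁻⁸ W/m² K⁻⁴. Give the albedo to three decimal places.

0.286

From σT⁴ = S(1−α)/4 we invert for α: 1−α = 4σT⁴/S.
4σT⁴ = 4·5.67×10⁻⁸·(392)⁴ = 5355 W/m².
1−α = 5355/7500 = 0.7140, so α = 0.2860.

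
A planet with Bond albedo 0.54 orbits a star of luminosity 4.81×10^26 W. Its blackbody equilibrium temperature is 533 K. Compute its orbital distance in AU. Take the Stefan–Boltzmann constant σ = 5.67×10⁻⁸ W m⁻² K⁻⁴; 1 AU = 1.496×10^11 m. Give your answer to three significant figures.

Required flux: S = 4σT⁴/(1−α) = 39790 W m⁻².
Then d = [L/(4πS)]^(1/2) = 3.101×10^10 m, i.e. 0.2073 AU.

0.207 AU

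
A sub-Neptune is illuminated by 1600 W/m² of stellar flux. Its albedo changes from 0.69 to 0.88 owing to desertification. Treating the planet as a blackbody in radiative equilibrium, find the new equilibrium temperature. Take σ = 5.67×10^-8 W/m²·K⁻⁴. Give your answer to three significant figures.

171 K

With the new albedo, S(1−α₂)/4 = 48.00 W/m², so T₂ = 170.6 K.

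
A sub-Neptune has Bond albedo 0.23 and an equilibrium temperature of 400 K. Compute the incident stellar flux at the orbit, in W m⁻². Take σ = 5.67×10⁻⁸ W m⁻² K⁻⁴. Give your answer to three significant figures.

Invert the energy balance for S: S = 4σT⁴/(1−α).
σT⁴ = 5.67×10⁻⁸·(400)⁴ = 1452 W m⁻².
So S = 4×1452/(1−0.23) = 7540 W m⁻².

7540 W m⁻²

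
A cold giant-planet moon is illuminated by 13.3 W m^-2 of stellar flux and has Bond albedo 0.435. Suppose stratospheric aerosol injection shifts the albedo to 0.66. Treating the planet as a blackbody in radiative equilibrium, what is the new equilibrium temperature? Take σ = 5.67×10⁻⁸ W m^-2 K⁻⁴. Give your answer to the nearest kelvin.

67 kelvin

T₂ = [S(1−α₂)/(4σ)]^(1/4) = [13.30·0.34/(4σ)]^(1/4) = 66.82 K.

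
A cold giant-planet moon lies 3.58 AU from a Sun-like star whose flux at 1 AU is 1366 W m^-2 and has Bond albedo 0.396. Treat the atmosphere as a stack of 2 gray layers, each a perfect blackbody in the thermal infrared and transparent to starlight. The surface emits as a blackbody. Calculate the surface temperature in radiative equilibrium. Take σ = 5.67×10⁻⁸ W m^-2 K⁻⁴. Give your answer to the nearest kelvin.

Irradiance scales as 1/d², so S = 1366 W m^-2 × (1/3.58)² = 106.6 W m^-2.
OLR = S(1−α)/4 = 16.09 W m^-2; the top layer radiates at T_e = 129.8 K.
Layer-by-layer balance gives σT_s⁴ = (N+1)σT_e⁴, so T_s = 3^¼·129.8 = 170.8 K.

171 kelvin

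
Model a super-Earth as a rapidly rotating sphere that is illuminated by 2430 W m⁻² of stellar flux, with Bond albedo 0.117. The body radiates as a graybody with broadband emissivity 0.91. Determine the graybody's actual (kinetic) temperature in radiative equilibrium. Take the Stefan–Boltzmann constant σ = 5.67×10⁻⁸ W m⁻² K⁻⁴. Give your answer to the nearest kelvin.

Absorbed flux (global mean): S(1−α)/4 = 2430·0.883/4 = 536.4 W m⁻².
Radiative balance εσT⁴ = 536.4 gives T = [536.4/(0.91·σ)]^(1/4) = 319.3 K.

319 K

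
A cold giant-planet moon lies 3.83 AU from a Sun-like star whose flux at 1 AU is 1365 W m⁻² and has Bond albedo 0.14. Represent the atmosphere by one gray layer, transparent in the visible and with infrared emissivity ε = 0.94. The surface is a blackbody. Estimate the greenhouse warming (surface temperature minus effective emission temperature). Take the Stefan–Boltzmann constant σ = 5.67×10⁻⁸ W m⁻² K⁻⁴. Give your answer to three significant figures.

By the inverse-square law, S = 1365/3.83² = 93.05 W m⁻².
The planet radiates to space at T_e = [S(1−α)/(4σ)]^(1/4) = 137.1 K.
The surface balance (absorbed SW + ε·downward IR = σT_s⁴) with T_a⁴ = T_s⁴/2 reduces to T_s = T_e·[2/(2−ε)]^¼ = 160.6 K.
T_s − T_e = 160.6 − 137.1 = 23.57 K.

23.6 K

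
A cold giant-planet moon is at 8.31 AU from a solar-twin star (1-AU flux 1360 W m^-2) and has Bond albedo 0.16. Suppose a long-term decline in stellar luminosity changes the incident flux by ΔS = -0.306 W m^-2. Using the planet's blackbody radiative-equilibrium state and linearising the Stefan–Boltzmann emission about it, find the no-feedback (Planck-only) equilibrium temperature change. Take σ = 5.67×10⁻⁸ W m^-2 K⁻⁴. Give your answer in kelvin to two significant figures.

Flux at the orbit: S = 1360/(8.31)² = 19.69 W m^-2.
Reference equilibrium: T_e = [S(1−α)/(4σ)]^(1/4) = 92.42 K.
ΔF = Δ[S(1−α)]/4 = (1−0.16)·-0.306/4 = -0.06426 W m^-2.
Linearising σT⁴ gives d(σT⁴)/dT = 4σT_e³ = 0.1790 W m^-2 per K.
So ΔT₀ = -0.06426/0.1790 = -0.359 K.

-0.36 kelvin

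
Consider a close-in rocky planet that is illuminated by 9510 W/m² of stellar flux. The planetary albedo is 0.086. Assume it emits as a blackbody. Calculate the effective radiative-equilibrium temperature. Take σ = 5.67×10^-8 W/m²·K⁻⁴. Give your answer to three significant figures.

Absorbed flux (global mean): S(1−α)/4 = 9510·0.914/4 = 2173 W/m².
In equilibrium σT⁴ equals this, so T = 442.5 K.

442 kelvin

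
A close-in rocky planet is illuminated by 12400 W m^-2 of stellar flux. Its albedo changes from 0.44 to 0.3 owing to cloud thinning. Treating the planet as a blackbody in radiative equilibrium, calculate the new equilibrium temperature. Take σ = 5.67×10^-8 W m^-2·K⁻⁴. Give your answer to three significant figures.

New equilibrium: T₂ = [(1−0.3)·12400/(4σ)]^(1/4) = 442.3 K.

442 kelvin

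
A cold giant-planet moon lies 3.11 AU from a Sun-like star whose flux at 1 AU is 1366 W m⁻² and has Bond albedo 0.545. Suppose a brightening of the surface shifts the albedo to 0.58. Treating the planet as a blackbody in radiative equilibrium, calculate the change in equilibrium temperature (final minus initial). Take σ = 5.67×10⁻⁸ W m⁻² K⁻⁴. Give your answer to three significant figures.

Irradiance scales as 1/d², so S = 1366 W m⁻² × (1/3.11)² = 141.2 W m⁻².
With α = 0.545, T₁ = 129.7 K.
Final:   T₂ = [S(1−0.58)/(4σ)]^(1/4) = 127.2 K.
ΔT = T₂ − T₁ = -2.570 K.

-2.57 K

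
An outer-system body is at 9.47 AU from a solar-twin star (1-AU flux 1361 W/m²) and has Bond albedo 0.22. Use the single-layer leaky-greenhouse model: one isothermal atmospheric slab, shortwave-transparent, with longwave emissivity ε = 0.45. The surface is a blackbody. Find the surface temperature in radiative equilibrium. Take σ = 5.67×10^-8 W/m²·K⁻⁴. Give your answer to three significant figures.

90.6 K

By the inverse-square law, S = 1361/9.47² = 15.18 W/m².
At the top of the atmosphere, σT_e⁴ = S(1−α)/4 = 2.959 W/m², giving T_e = 85.00 K.
For a single slab of emissivity ε, T_s⁴ = 2T_e⁴/(2−ε); thus T_s = 85.00·(1.29)^(1/4) = 90.59 K.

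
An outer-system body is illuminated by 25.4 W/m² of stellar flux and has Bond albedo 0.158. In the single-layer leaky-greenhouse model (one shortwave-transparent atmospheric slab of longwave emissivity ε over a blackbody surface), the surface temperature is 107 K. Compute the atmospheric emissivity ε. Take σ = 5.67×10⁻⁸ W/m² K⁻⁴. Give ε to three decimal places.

Effective temperature: T_e = [S(1−α)/(4σ)]^(1/4) = 98.54 K.
T_s⁴ = T_e⁴·2/(2−ε) → ε = 2 − 2(T_e/T_s)⁴ = 2 − 2·(98.54/107)⁴ = 0.5612.

0.561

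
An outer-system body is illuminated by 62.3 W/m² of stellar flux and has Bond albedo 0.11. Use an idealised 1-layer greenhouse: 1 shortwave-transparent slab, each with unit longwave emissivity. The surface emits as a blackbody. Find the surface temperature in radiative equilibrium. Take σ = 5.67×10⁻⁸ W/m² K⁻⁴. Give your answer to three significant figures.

Top-of-atmosphere balance: σT_e⁴ = S(1−α)/4 = 13.86 W/m² → T_e = 125.0 K.
Layer-by-layer balance gives σT_s⁴ = (N+1)σT_e⁴, so T_s = 2^¼·125.0 = 148.7 K.

149 K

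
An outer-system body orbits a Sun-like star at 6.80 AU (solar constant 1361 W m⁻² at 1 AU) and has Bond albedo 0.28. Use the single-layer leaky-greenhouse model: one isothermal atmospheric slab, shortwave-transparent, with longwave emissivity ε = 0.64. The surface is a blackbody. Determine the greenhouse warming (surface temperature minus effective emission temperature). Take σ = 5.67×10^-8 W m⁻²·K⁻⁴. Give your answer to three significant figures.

Flux at the orbit: S = 1361/(6.80)² = 29.43 W m⁻².
The planet radiates to space at T_e = [S(1−α)/(4σ)]^(1/4) = 98.32 K.
For a single slab of emissivity ε, T_s⁴ = 2T_e⁴/(2−ε); thus T_s = 98.32·(1.471)^(1/4) = 108.3 K.
Greenhouse warming: T_s − T_e = 9.951 K.

9.95 K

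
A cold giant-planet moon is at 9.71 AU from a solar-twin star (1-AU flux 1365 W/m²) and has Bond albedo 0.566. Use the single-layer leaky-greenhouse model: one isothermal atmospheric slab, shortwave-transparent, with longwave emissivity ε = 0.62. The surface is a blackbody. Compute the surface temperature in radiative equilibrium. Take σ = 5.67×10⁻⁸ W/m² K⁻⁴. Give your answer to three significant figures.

79.6 K

Irradiance scales as 1/d², so S = 1365 W/m² × (1/9.71)² = 14.48 W/m².
At the top of the atmosphere, σT_e⁴ = S(1−α)/4 = 1.571 W/m², giving T_e = 72.55 K.
The surface balance (absorbed SW + ε·downward IR = σT_s⁴) with T_a⁴ = T_s⁴/2 reduces to T_s = T_e·[2/(2−ε)]^¼ = 79.60 K.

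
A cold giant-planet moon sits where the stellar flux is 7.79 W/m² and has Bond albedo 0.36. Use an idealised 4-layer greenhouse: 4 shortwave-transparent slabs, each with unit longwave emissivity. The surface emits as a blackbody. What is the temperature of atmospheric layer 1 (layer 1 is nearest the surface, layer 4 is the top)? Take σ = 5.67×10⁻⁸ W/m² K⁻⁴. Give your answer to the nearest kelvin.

Top-of-atmosphere balance: σT_e⁴ = S(1−α)/4 = 1.246 W/m² → T_e = 68.47 K.
Each opaque layer satisfies 2T_j⁴ = T_{j−1}⁴ + T_{j+1}⁴, giving T_k⁴ = (N+1−k)T_e⁴.
With k = 1: T_1 = (4+1−1)^¼·68.47 K = 96.84 K.

97 kelvin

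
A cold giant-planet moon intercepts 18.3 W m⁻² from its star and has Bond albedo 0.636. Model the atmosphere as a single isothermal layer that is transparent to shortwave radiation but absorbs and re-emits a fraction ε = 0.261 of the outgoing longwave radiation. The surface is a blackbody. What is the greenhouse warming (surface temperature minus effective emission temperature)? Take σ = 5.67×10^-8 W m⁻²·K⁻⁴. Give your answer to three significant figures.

2.62 K

At the top of the atmosphere, σT_e⁴ = S(1−α)/4 = 1.665 W m⁻², giving T_e = 73.62 K.
Surface balance with a leaky layer gives σT_s⁴ = σT_e⁴·2/(2−ε), so T_s = T_e·[2/(2−0.261)]^(1/4) = 76.24 K.
Greenhouse warming: T_s − T_e = 2.619 K.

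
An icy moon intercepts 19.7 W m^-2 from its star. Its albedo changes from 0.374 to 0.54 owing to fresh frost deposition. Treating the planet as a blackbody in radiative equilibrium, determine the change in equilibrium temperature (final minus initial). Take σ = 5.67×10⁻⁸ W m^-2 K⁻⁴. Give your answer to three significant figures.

-6.37 K

Before: T₁ = [19.70·0.626/(4σ)]^(1/4) = 85.87 K.
With α = 0.54, T₂ = 79.51 K.
Change: 79.51 − 85.87 = -6.366 K.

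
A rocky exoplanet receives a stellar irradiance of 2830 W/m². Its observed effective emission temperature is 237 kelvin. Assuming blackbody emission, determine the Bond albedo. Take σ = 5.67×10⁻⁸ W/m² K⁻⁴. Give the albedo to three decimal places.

Energy balance: S(1−α)/4 = σT⁴, so 1−α = 4σT⁴/S.
4σT⁴ = 4·5.67×10⁻⁸·(237)⁴ = 715.5 W/m².
1−α = 715.5/2830 = 0.2528, so α = 0.7472.

0.747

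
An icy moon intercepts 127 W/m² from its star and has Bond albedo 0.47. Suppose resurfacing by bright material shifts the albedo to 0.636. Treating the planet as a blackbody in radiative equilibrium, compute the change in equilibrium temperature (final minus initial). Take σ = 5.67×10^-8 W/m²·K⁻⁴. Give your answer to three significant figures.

Before: T₁ = [127.0·0.53/(4σ)]^(1/4) = 131.3 K.
Final:   T₂ = [S(1−0.636)/(4σ)]^(1/4) = 119.5 K.
Change: 119.5 − 131.3 = -11.77 K.

-11.8 K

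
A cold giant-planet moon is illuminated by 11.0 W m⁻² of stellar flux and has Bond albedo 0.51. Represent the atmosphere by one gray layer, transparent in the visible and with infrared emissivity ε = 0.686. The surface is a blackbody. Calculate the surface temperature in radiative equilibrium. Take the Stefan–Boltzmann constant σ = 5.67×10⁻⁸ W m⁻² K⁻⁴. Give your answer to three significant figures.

77.6 K

Effective emission temperature (TOA balance): σT_e⁴ = S(1−α)/4 = 1.347 W m⁻² → T_e = 69.82 K.
For a single slab of emissivity ε, T_s⁴ = 2T_e⁴/(2−ε); thus T_s = 69.82·(1.522)^(1/4) = 77.55 K.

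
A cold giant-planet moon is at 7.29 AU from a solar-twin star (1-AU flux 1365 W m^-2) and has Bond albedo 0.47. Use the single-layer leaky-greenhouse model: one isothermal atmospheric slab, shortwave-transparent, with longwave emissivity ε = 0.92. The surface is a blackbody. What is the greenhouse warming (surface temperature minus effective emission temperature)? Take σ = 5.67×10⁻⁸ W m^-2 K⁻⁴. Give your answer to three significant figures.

By the inverse-square law, S = 1365/7.29² = 25.68 W m^-2.
Effective emission temperature (TOA balance): σT_e⁴ = S(1−α)/4 = 3.403 W m^-2 → T_e = 88.02 K.
The surface balance (absorbed SW + ε·downward IR = σT_s⁴) with T_a⁴ = T_s⁴/2 reduces to T_s = T_e·[2/(2−ε)]^¼ = 102.7 K.
The atmosphere warms the surface by 14.66 K.

14.7 K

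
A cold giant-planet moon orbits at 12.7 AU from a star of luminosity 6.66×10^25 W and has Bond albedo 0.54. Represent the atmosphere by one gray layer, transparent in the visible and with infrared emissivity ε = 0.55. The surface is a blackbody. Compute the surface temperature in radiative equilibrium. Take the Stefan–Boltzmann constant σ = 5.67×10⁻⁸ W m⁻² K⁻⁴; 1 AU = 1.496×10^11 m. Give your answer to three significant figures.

45.0 kelvin

Orbital distance: d = 12.7 AU = 1.900×10^12 m.
S = L/(4πd²) = 1.468 W m⁻².
Effective emission temperature (TOA balance): σT_e⁴ = S(1−α)/4 = 0.1688 W m⁻² → T_e = 41.54 K.
For a single slab of emissivity ε, T_s⁴ = 2T_e⁴/(2−ε); thus T_s = 41.54·(1.379)^(1/4) = 45.02 K.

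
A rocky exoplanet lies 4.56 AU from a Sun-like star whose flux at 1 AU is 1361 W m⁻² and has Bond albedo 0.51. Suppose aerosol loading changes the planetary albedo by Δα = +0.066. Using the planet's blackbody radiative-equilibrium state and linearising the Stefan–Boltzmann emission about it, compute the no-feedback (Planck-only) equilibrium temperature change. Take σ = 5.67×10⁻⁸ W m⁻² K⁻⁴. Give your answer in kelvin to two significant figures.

By the inverse-square law, S = 1361/4.56² = 65.45 W m⁻².
Unperturbed T_e = [65.45·(1−0.51)/(4σ)]^¼ = 109.0 K.
ΔF = −(S/4)Δα = −(65.45/4)×(+0.066) = -1.080 W m⁻².
Planck response: λ_P = 4σT_e³ = 4·5.67×10⁻⁸·(109.0)³ = 0.2941 W m⁻²/K.
Hence the no-feedback warming is ΔF/(4σT_e³) = -3.67 K.

-3.7 kelvin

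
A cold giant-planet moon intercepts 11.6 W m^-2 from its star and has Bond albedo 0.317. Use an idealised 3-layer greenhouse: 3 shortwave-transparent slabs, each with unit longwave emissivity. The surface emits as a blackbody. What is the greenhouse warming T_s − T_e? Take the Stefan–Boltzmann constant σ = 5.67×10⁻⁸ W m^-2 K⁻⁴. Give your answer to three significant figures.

Top-of-atmosphere balance: σT_e⁴ = S(1−α)/4 = 1.981 W m^-2 → T_e = 76.88 K.
Surface: T_s = (4)^¼·T_e = 108.7 K.
So the greenhouse effect raises the surface by 108.7 − 76.88 = 31.84 K.

31.8 kelvin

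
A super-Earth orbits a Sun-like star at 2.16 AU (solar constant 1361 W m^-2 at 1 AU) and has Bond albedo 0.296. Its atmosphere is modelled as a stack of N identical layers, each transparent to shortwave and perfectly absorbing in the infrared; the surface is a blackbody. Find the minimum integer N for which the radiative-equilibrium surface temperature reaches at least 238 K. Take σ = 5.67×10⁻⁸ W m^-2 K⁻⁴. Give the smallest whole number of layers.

3

Flux at the orbit: S = 1361/(2.16)² = 291.7 W m^-2.
OLR = S(1−α)/4 = 51.34 W m^-2; the top layer radiates at T_e = 173.5 K.
T_s = (N+1)^(1/4)·T_e ≥ 238 K requires N+1 ≥ (T_s/T_e)⁴ = (238/173.5)⁴ = 3.543.
So N ≥ 2.543; the smallest integer is N = 3.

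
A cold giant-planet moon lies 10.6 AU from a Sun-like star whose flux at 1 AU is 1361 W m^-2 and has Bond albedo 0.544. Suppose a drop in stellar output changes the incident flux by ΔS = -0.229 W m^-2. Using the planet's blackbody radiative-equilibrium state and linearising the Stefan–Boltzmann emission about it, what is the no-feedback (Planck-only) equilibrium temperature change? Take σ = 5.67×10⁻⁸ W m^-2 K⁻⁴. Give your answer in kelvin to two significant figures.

-0.33 kelvin

Flux at the orbit: S = 1361/(10.6)² = 12.11 W m^-2.
The baseline emission temperature is T_e = 70.25 K.
ΔF = Δ[S(1−α)]/4 = (1−0.544)·-0.229/4 = -0.02611 W m^-2.
The Planck feedback parameter is 4σT_e³ = 0.07863 W m^-2/K.
Hence the no-feedback warming is ΔF/(4σT_e³) = -0.332 K.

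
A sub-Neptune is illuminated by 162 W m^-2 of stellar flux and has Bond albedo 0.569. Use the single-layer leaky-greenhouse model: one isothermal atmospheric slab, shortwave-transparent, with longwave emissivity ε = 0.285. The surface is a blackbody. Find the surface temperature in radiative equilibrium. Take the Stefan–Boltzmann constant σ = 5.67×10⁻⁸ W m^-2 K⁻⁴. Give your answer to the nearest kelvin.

138 kelvin

At the top of the atmosphere, σT_e⁴ = S(1−α)/4 = 17.46 W m^-2, giving T_e = 132.5 K.
For a single slab of emissivity ε, T_s⁴ = 2T_e⁴/(2−ε); thus T_s = 132.5·(1.166)^(1/4) = 137.7 K.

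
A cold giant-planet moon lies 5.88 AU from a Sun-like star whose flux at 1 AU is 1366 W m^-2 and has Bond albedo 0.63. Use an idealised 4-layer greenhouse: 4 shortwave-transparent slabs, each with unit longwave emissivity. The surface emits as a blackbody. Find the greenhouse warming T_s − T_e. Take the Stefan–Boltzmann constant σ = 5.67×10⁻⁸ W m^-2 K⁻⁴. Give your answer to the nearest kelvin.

Irradiance scales as 1/d², so S = 1366 W m^-2 × (1/5.88)² = 39.51 W m^-2.
OLR = S(1−α)/4 = 3.655 W m^-2; the top layer radiates at T_e = 89.60 K.
T_s = (N+1)^(1/4)·T_e = 134.0 K.
So the greenhouse effect raises the surface by 134.0 − 89.60 = 44.38 K.

44 K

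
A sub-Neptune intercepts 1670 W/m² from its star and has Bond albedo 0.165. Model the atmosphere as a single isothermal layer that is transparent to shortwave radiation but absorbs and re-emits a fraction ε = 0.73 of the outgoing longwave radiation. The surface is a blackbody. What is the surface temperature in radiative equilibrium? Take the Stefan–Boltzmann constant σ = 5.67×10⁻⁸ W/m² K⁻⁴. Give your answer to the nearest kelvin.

314 K

The planet radiates to space at T_e = [S(1−α)/(4σ)]^(1/4) = 280.0 K.
For a single slab of emissivity ε, T_s⁴ = 2T_e⁴/(2−ε); thus T_s = 280.0·(1.575)^(1/4) = 313.7 K.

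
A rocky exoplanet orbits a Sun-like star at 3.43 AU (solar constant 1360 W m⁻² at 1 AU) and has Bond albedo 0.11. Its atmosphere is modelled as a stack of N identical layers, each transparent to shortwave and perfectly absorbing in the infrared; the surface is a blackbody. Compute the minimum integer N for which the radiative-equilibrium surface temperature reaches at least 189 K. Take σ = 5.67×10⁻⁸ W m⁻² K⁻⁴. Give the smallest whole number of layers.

Flux at the orbit: S = 1360/(3.43)² = 115.6 W m⁻².
OLR = S(1−α)/4 = 25.72 W m⁻²; the top layer radiates at T_e = 145.9 K.
T_s = (N+1)^(1/4)·T_e ≥ 189 K requires N+1 ≥ (T_s/T_e)⁴ = (189/145.9)⁴ = 2.813.
Rounding up, N = 2.

2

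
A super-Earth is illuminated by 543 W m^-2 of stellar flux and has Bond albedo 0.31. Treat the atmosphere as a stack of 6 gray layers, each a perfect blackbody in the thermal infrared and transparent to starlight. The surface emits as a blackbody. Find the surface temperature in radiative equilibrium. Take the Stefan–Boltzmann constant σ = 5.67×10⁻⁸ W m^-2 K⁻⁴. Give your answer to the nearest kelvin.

328 K

Top-of-atmosphere balance: σT_e⁴ = S(1−α)/4 = 93.67 W m^-2 → T_e = 201.6 K.
For an N-layer opaque stack, T_s⁴ = (N+1)T_e⁴, hence T_s = (7)^(1/4)×201.6 K = 327.9 K.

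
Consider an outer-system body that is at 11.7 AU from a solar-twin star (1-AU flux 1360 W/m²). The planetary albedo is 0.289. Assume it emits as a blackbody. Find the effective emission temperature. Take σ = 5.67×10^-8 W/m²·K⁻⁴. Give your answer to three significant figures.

Flux at the orbit: S = 1360/(11.7)² = 9.935 W/m².
Absorbed flux (global mean): S(1−α)/4 = 9.935·0.711/4 = 1.766 W/m².
In equilibrium σT⁴ equals this, so T = 74.70 K.

74.7 K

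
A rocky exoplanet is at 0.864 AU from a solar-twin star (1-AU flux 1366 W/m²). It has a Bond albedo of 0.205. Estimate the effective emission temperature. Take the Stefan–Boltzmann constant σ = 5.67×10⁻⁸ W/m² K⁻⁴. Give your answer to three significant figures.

Irradiance scales as 1/d², so S = 1366 W/m² × (1/0.864)² = 1830 W/m².
Absorbed flux (global mean): S(1−α)/4 = 1830·0.795/4 = 363.7 W/m².
In equilibrium σT⁴ equals this, so T = 283.0 K.

283 kelvin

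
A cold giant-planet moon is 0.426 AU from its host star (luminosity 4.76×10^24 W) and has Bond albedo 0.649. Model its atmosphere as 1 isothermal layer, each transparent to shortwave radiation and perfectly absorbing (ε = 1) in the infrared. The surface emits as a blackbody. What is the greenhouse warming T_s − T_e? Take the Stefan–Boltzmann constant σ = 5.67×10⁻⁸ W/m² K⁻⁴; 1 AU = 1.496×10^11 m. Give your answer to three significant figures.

20.7 kelvin

Orbital distance: d = 0.426 AU = 6.373×10^10 m.
Spreading L over a sphere of radius d: S = 4.76×10^24/(4π·6.37×10^10²) = 93.26 W/m².
Top-of-atmosphere balance: σT_e⁴ = S(1−α)/4 = 8.184 W/m² → T_e = 109.6 K.
T_s = (N+1)^(1/4)·T_e = 130.3 K.
So the greenhouse effect raises the surface by 130.3 − 109.6 = 20.74 K.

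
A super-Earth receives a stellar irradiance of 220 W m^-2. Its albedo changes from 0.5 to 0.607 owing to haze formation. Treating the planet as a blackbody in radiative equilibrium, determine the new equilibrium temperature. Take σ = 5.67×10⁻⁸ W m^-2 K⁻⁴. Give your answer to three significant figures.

140 K

T₂ = [S(1−α₂)/(4σ)]^(1/4) = [220.0·0.393/(4σ)]^(1/4) = 139.7 K.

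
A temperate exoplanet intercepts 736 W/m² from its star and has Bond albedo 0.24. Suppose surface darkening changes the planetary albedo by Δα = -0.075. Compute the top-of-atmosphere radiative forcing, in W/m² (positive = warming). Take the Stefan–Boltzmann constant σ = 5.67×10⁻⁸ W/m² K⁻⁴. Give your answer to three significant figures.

ΔF = −(S/4)Δα = −(736.0/4)×(-0.075) = 13.80 W/m².

13.8 W/m²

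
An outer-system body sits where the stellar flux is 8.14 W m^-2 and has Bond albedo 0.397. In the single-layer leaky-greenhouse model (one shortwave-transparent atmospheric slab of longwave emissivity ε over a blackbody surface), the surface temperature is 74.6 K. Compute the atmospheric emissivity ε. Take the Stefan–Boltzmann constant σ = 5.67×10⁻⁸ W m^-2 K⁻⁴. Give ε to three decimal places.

TOA balance gives T_e = 68.21 K.
Since (2−ε)/2 = (T_e/T_s)⁴ = 0.6988, ε = 0.6024.

0.602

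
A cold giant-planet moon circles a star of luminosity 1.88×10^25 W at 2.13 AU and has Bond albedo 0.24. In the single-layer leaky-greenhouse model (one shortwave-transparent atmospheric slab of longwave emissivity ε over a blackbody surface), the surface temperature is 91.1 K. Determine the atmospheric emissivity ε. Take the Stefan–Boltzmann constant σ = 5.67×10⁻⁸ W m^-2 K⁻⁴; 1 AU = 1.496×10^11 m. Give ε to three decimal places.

0.566

Orbital distance: d = 2.13 AU = 3.186×10^11 m.
S = L/(4πd²) = 14.73 W m^-2.
Effective temperature: T_e = [S(1−α)/(4σ)]^(1/4) = 83.83 K.
Inverting T_s⁴ = 2T_e⁴/(2−ε): (T_e/T_s)⁴ = 0.7168, so ε = 2(1 − 0.7168) = 0.5663.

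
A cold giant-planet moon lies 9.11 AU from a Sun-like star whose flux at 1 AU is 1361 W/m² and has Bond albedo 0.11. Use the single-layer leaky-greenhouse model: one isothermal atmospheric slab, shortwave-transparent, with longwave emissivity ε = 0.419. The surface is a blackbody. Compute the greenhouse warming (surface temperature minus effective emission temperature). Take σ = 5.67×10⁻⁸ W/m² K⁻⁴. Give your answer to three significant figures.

5.42 K

Irradiance scales as 1/d², so S = 1361 W/m² × (1/9.11)² = 16.40 W/m².
At the top of the atmosphere, σT_e⁴ = S(1−α)/4 = 3.649 W/m², giving T_e = 89.57 K.
For a single slab of emissivity ε, T_s⁴ = 2T_e⁴/(2−ε); thus T_s = 89.57·(1.265)^(1/4) = 94.99 K.
Greenhouse warming: T_s − T_e = 5.422 K.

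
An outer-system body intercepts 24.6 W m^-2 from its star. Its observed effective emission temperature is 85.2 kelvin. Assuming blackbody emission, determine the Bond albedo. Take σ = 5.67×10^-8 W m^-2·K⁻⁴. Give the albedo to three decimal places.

Rearranging the radiative balance, α = 1 − 4σT⁴/S.
σT⁴ = 2.988 W m^-2, so 4σT⁴ = 11.95 W m^-2.
1−α = 11.95/24.60 = 0.4858, so α = 0.5142.

0.514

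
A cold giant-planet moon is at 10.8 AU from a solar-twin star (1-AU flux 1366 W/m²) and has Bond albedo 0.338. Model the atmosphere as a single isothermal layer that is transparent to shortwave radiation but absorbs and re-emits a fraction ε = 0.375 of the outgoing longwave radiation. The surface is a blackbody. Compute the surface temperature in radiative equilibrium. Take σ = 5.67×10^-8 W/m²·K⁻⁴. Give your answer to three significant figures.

80.5 kelvin

Flux at the orbit: S = 1366/(10.8)² = 11.71 W/m².
Effective emission temperature (TOA balance): σT_e⁴ = S(1−α)/4 = 1.938 W/m² → T_e = 76.46 K.
For a single slab of emissivity ε, T_s⁴ = 2T_e⁴/(2−ε); thus T_s = 76.46·(1.231)^(1/4) = 80.54 K.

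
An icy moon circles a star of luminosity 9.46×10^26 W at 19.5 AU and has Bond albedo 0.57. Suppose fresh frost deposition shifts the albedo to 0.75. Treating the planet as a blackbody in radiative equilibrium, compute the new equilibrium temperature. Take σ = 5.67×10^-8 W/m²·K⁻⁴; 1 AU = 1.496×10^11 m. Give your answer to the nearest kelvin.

56 kelvin

d = 19.5 × 1.496×10^11 m = 2.917×10^12 m.
Spreading L over a sphere of radius d: S = 9.46×10^26/(4π·2.92×10^12²) = 8.846 W/m².
With the new albedo, S(1−α₂)/4 = 0.5529 W/m², so T₂ = 55.88 K.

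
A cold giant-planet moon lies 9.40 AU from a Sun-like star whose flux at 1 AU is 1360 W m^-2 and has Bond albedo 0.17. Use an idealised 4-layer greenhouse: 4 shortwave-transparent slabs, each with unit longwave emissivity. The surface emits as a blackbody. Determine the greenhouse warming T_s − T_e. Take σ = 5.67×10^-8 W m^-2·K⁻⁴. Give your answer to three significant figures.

42.9 K

Flux at the orbit: S = 1360/(9.40)² = 15.39 W m^-2.
Top-of-atmosphere balance: σT_e⁴ = S(1−α)/4 = 3.194 W m^-2 → T_e = 86.63 K.
Surface: T_s = (5)^¼·T_e = 129.5 K.
So the greenhouse effect raises the surface by 129.5 − 86.63 = 42.91 K.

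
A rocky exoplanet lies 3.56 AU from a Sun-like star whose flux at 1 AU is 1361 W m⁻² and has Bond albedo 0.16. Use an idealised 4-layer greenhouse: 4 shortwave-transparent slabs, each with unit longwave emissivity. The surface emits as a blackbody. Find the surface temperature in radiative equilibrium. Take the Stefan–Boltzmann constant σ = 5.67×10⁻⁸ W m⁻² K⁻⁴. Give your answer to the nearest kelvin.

211 kelvin

Irradiance scales as 1/d², so S = 1361 W m⁻² × (1/3.56)² = 107.4 W m⁻².
The effective emission temperature is T_e = [S(1−α)/(4σ)]^¼ = 141.2 K.
For an N-layer opaque stack, T_s⁴ = (N+1)T_e⁴, hence T_s = (5)^(1/4)×141.2 K = 211.2 K.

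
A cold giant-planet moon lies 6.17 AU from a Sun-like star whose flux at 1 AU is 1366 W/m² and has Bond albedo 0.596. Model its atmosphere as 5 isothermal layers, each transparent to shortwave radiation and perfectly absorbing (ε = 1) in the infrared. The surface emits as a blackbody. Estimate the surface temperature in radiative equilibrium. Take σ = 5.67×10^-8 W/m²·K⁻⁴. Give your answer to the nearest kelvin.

By the inverse-square law, S = 1366/6.17² = 35.88 W/m².
OLR = S(1−α)/4 = 3.624 W/m²; the top layer radiates at T_e = 89.41 K.
For an N-layer opaque stack, T_s⁴ = (N+1)T_e⁴, hence T_s = (6)^(1/4)×89.41 K = 139.9 K.

140 K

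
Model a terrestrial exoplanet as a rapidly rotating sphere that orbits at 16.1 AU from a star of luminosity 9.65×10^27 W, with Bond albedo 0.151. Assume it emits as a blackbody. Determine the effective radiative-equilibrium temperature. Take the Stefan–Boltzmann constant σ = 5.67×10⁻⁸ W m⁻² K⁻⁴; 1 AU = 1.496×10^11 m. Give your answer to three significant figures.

149 K

Orbital distance: d = 16.1 AU = 2.409×10^12 m.
S = L/(4πd²) = 132.4 W m⁻².
Absorbed flux (global mean): S(1−α)/4 = 132.4·0.849/4 = 28.10 W m⁻².
Balancing against σT⁴: T = (28.10/5.67×10⁻⁸)^(1/4) = 149.2 K.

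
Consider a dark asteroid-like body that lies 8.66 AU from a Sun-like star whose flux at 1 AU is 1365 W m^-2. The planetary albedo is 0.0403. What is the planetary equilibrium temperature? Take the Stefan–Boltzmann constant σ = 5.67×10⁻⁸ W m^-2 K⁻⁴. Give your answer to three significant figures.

93.7 K

By the inverse-square law, S = 1365/8.66² = 18.20 W m^-2.
Absorbed flux (global mean): S(1−α)/4 = 18.20·0.96/4 = 4.367 W m^-2.
Set σT⁴ = 4.367 → T = (4.367/σ)^(1/4) = 93.68 K.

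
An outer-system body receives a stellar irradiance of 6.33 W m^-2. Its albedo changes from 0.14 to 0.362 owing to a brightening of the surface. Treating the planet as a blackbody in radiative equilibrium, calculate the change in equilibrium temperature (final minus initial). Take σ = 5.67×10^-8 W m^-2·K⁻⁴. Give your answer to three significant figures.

Before: T₁ = [6.330·0.86/(4σ)]^(1/4) = 69.99 K.
Final:   T₂ = [S(1−0.362)/(4σ)]^(1/4) = 64.96 K.
Change: 64.96 − 69.99 = -5.035 K.

-5.03 K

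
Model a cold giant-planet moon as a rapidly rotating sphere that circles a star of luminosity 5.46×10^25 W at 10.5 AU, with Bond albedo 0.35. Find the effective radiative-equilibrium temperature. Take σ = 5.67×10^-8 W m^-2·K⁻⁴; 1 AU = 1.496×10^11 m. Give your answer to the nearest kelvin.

47 kelvin

Orbital distance: d = 10.5 AU = 1.571×10^12 m.
S = L/(4πd²) = 1.761 W m^-2.
Absorbed flux (global mean): S(1−α)/4 = 1.761·0.65/4 = 0.2862 W m^-2.
In equilibrium σT⁴ equals this, so T = 47.40 K.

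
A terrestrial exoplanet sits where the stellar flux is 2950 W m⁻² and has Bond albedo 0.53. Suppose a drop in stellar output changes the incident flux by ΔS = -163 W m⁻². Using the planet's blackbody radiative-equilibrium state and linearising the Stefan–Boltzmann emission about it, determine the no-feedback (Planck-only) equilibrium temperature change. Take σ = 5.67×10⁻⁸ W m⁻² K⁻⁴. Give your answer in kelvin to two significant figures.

Reference equilibrium: T_e = [S(1−α)/(4σ)]^(1/4) = 279.6 K.
ΔF = Δ[S(1−α)]/4 = (1−0.53)·-163/4 = -19.15 W m⁻².
Linearising σT⁴ gives d(σT⁴)/dT = 4σT_e³ = 4.959 W m⁻² per K.
So ΔT₀ = -19.15/4.959 = -3.86 K.

-3.9 kelvin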